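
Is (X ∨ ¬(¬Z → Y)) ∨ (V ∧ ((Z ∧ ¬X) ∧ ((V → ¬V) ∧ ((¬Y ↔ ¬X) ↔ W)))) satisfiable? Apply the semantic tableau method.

Initial set: {((X ∨ ¬(¬Z → Y)) ∨ (V ∧ ((Z ∧ ¬X) ∧ ((V → ¬V) ∧ ((¬Y ↔ ¬X) ↔ W)))))}.
((X ∨ ¬(¬Z → Y)) ∨ (V ∧ ((Z ∧ ¬X) ∧ ((V → ¬V) ∧ ((¬Y ↔ ¬X) ↔ W))))): β-rule — branch into (X ∨ ¬(¬Z → Y))  //  (V ∧ ((Z ∧ ¬X) ∧ ((V → ¬V) ∧ ((¬Y ↔ ¬X) ↔ W)))).
  branch 1 (add (X ∨ ¬(¬Z → Y))):
    (X ∨ ¬(¬Z → Y)): β-rule — branch into X  //  ¬(¬Z → Y).
      branch 1.1 (add X):
        ○ open, literals {X=1}.
      branch 1.2 (add ¬(¬Z → Y)):
        ¬(¬Z → Y): α-rule — add ¬Z, ¬Y.
        ○ open, literals {Y=0, Z=0}.
  branch 2 (add (V ∧ ((Z ∧ ¬X) ∧ ((V → ¬V) ∧ ((¬Y ↔ ¬X) ↔ W))))):
    (V ∧ ((Z ∧ ¬X) ∧ ((V → ¬V) ∧ ((¬Y ↔ ¬X) ↔ W)))): α-rule — add V, ((Z ∧ ¬X) ∧ ((V → ¬V) ∧ ((¬Y ↔ ¬X) ↔ W))).
    ((Z ∧ ¬X) ∧ ((V → ¬V) ∧ ((¬Y ↔ ¬X) ↔ W))): α-rule — add (Z ∧ ¬X), ((V → ¬V) ∧ ((¬Y ↔ ¬X) ↔ W)).
    (Z ∧ ¬X): α-rule — add Z, ¬X.
    ((V → ¬V) ∧ ((¬Y ↔ ¬X) ↔ W)): α-rule — add (V → ¬V), ((¬Y ↔ ¬X) ↔ W).
    (V → ¬V): β-rule — branch into ¬V  //  ¬V.
      branch 2.1 (add ¬V):
        × closes — contains both V and ¬V.
      branch 2.2 (add ¬V):
        × closes — contains both V and ¬V.
2 branches closed, 2 open.
An open branch gives a satisfying assignment: X=1.

Satisfiable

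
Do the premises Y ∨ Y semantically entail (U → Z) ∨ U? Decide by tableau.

Initial set: {(Y ∨ Y); ¬((U → Z) ∨ U)}.
¬((U → Z) ∨ U): α-rule — add ¬(U → Z), ¬U.
¬(U → Z): α-rule — add U, ¬Z.
× closes — contains both U and ¬U.
All 1 branch closes.
Every branch closed, so the premises entail the conclusion.

Yes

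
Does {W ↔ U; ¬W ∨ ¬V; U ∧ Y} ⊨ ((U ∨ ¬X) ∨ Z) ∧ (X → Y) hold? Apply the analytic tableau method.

Yes

Initial set: {(W ↔ U); (¬W ∨ ¬V); (U ∧ Y); ¬(((U ∨ ¬X) ∨ Z) ∧ (X → Y))}.
(U ∧ Y): α-rule — add U, Y.
(W ↔ U): β-rule — branch into W, U  //  ¬W, ¬U.
  branch 1 (add W, U):
    (¬W ∨ ¬V): β-rule — branch into ¬W  //  ¬V.
      branch 1.1 (add ¬W):
        × closes — contains both W and ¬W.
      branch 1.2 (add ¬V):
        ¬(((U ∨ ¬X) ∨ Z) ∧ (X → Y)): β-rule — branch into ¬((U ∨ ¬X) ∨ Z)  //  ¬(X → Y).
          branch 1.2.1 (add ¬((U ∨ ¬X) ∨ Z)):
            ¬((U ∨ ¬X) ∨ Z): α-rule — add ¬(U ∨ ¬X), ¬Z.
            ¬(U ∨ ¬X): α-rule — add ¬U, ¬¬X.
            × closes — contains both U and ¬U.
          branch 1.2.2 (add ¬(X → Y)):
            ¬(X → Y): α-rule — add X, ¬Y.
            × closes — contains both Y and ¬Y.
  branch 2 (add ¬W, ¬U):
    × closes — contains both U and ¬U.
All 4 branches close.
Every branch closed, so the premises entail the conclusion.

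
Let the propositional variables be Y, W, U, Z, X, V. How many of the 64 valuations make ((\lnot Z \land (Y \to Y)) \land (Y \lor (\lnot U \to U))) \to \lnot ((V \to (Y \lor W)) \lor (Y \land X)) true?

Initial set: {(((\lnot Z \land (Y \to Y)) \land (Y \lor (\lnot U \to U))) \to \lnot ((V \to (Y \lor W)) \lor (Y \land X)))}.
(((\lnot Z \land (Y \to Y)) \land (Y \lor (\lnot U \to U))) \to \lnot ((V \to (Y \lor W)) \lor (Y \land X))): β-rule — branch into \lnot ((\lnot Z \land (Y \to Y)) \land (Y \lor (\lnot U \to U)))  //  \lnot ((V \to (Y \lor W)) \lor (Y \land X)).
  branch 1 (add \lnot ((\lnot Z \land (Y \to Y)) \land (Y \lor (\lnot U \to U)))):
    \lnot ((\lnot Z \land (Y \to Y)) \land (Y \lor (\lnot U \to U))): β-rule — branch into \lnot (\lnot Z \land (Y \to Y))  //  \lnot (Y \lor (\lnot U \to U)).
      branch 1.1 (add \lnot (\lnot Z \land (Y \to Y))):
        \lnot (\lnot Z \land (Y \to Y)): β-rule — branch into \lnot \lnot Z  //  \lnot (Y \to Y).
          branch 1.1.1 (add \lnot \lnot Z):
            ○ open, literals {Z=true}.
          branch 1.1.2 (add \lnot (Y \to Y)):
            \lnot (Y \to Y): α-rule — add Y, \lnot Y.
            × closes — contains both Y and \lnot Y.
      branch 1.2 (add \lnot (Y \lor (\lnot U \to U))):
        \lnot (Y \lor (\lnot U \to U)): α-rule — add \lnot Y, \lnot (\lnot U \to U).
        \lnot (\lnot U \to U): α-rule — add \lnot U, \lnot U.
        ○ open, literals {U=false, Y=false}.
  branch 2 (add \lnot ((V \to (Y \lor W)) \lor (Y \land X))):
    \lnot ((V \to (Y \lor W)) \lor (Y \land X)): α-rule — add \lnot (V \to (Y \lor W)), \lnot (Y \land X).
    \lnot (V \to (Y \lor W)): α-rule — add V, \lnot (Y \lor W).
    \lnot (Y \lor W): α-rule — add \lnot Y, \lnot W.
    \lnot (Y \land X): β-rule — branch into \lnot Y  //  \lnot X.
      branch 2.1 (add \lnot Y):
        ○ open, literals {V=true, W=false, Y=false}.
      branch 2.2 (add \lnot X):
        ○ open, literals {V=true, W=false, X=false, Y=false}.
1 branch closed, 4 open.
Each open branch fixes some atoms; the unmentioned ones are free. Counting distinct full assignments: branch {Z=true} (Y, W, U, X, V) contributes 32 new; branch {U=false, Y=false} (W, Z, X, V) contributes 8 new; branch {V=true, W=false, Y=false} (U, Z, X) contributes 2 new; branch {V=true, W=false, X=false, Y=false} (U, Z) contributes 0 new. Total: 42.

42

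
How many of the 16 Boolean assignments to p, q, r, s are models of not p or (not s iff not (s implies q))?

Initial set: {(not p or (not s iff not (s implies q)))}.
(not p or (not s iff not (s implies q))): β-rule — branch into not p  //  (not s iff not (s implies q)).
  branch 1 (add not p):
    ○ open, literals {p=F}.
  branch 2 (add (not s iff not (s implies q))):
    (not s iff not (s implies q)): β-rule — branch into not s, not (s implies q)  //  not not s, not not (s implies q).
      branch 2.1 (add not s, not (s implies q)):
        not (s implies q): α-rule — add s, not q.
        × closes — contains both s and not s.
      branch 2.2 (add not not s, not not (s implies q)):
        not not (s implies q): β-rule — branch into not s  //  q.
          branch 2.2.1 (add not s):
            × closes — contains both s and not s.
          branch 2.2.2 (add q):
            ○ open, literals {q=T, s=T}.
2 branches closed, 2 open.
Each open branch fixes some atoms; the unmentioned ones are free. Counting distinct full assignments: branch {p=F} (q, r, s) contributes 8 new; branch {q=T, s=T} (p, r) contributes 2 new. Total: 10.

10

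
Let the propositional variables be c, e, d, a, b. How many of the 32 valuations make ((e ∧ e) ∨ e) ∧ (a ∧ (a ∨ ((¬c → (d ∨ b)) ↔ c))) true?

Initial set: {(((e ∧ e) ∨ e) ∧ (a ∧ (a ∨ ((¬c → (d ∨ b)) ↔ c))))}.
(((e ∧ e) ∨ e) ∧ (a ∧ (a ∨ ((¬c → (d ∨ b)) ↔ c)))): α-rule — add ((e ∧ e) ∨ e), (a ∧ (a ∨ ((¬c → (d ∨ b)) ↔ c))).
(a ∧ (a ∨ ((¬c → (d ∨ b)) ↔ c))): α-rule — add a, (a ∨ ((¬c → (d ∨ b)) ↔ c)).
((e ∧ e) ∨ e): β-rule — branch into (e ∧ e)  //  e.
  branch 1 (add (e ∧ e)):
    (e ∧ e): α-rule — add e, e.
    (a ∨ ((¬c → (d ∨ b)) ↔ c)): β-rule — branch into a  //  ((¬c → (d ∨ b)) ↔ c).
      branch 1.1 (add a):
        ○ open, literals {a=T, e=T}.
      branch 1.2 (add ((¬c → (d ∨ b)) ↔ c)):
        ((¬c → (d ∨ b)) ↔ c): β-rule — branch into (¬c → (d ∨ b)), c  //  ¬(¬c → (d ∨ b)), ¬c.
          branch 1.2.1 (add (¬c → (d ∨ b)), c):
            (¬c → (d ∨ b)): β-rule — branch into ¬¬c  //  (d ∨ b).
              branch 1.2.1.1 (add ¬¬c):
                ○ open, literals {a=T, c=T, e=T}.
              branch 1.2.1.2 (add (d ∨ b)):
                (d ∨ b): β-rule — branch into d  //  b.
                  branch 1.2.1.2.1 (add d):
                    ○ open, literals {a=T, c=T, d=T, e=T}.
                  branch 1.2.1.2.2 (add b):
                    ○ open, literals {a=T, b=T, c=T, e=T}.
          branch 1.2.2 (add ¬(¬c → (d ∨ b)), ¬c):
            ¬(¬c → (d ∨ b)): α-rule — add ¬c, ¬(d ∨ b).
            ¬(d ∨ b): α-rule — add ¬d, ¬b.
            ○ open, literals {a=T, b=F, c=F, d=F, e=T}.
  branch 2 (add e):
    (a ∨ ((¬c → (d ∨ b)) ↔ c)): β-rule — branch into a  //  ((¬c → (d ∨ b)) ↔ c).
      branch 2.1 (add a):
        ○ open, literals {a=T, e=T}.
      branch 2.2 (add ((¬c → (d ∨ b)) ↔ c)):
        ((¬c → (d ∨ b)) ↔ c): β-rule — branch into (¬c → (d ∨ b)), c  //  ¬(¬c → (d ∨ b)), ¬c.
          branch 2.2.1 (add (¬c → (d ∨ b)), c):
            (¬c → (d ∨ b)): β-rule — branch into ¬¬c  //  (d ∨ b).
              branch 2.2.1.1 (add ¬¬c):
                ○ open, literals {a=T, c=T, e=T}.
              branch 2.2.1.2 (add (d ∨ b)):
                (d ∨ b): β-rule — branch into d  //  b.
                  branch 2.2.1.2.1 (add d):
                    ○ open, literals {a=T, c=T, d=T, e=T}.
                  branch 2.2.1.2.2 (add b):
                    ○ open, literals {a=T, b=T, c=T, e=T}.
          branch 2.2.2 (add ¬(¬c → (d ∨ b)), ¬c):
            ¬(¬c → (d ∨ b)): α-rule — add ¬c, ¬(d ∨ b).
            ¬(d ∨ b): α-rule — add ¬d, ¬b.
            ○ open, literals {a=T, b=F, c=F, d=F, e=T}.
0 branches closed, 10 open.
Each open branch fixes some atoms; the unmentioned ones are free. Counting distinct full assignments: branch {a=T, e=T} (c, d, b) contributes 8 new; branch {a=T, c=T, e=T} (d, b) contributes 0 new; branch {a=T, c=T, d=T, e=T} (b) contributes 0 new; branch {a=T, b=T, c=T, e=T} (d) contributes 0 new; branch {a=T, b=F, c=F, d=F, e=T} (none free) contributes 0 new; branch {a=T, e=T} (c, d, b) contributes 0 new; branch {a=T, c=T, e=T} (d, b) contributes 0 new; branch {a=T, c=T, d=T, e=T} (b) contributes 0 new; branch {a=T, b=T, c=T, e=T} (d) contributes 0 new; branch {a=T, b=F, c=F, d=F, e=T} (none free) contributes 0 new. Total: 8.

8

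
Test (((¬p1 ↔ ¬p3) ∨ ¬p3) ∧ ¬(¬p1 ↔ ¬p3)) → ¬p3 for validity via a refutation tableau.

Valid

Assume the negation and expand:
Initial set: {F ((((¬p1 ↔ ¬p3) ∨ ¬p3) ∧ ¬(¬p1 ↔ ¬p3)) → ¬p3)}.
F ((((¬p1 ↔ ¬p3) ∨ ¬p3) ∧ ¬(¬p1 ↔ ¬p3)) → ¬p3): α-rule — add T (((¬p1 ↔ ¬p3) ∨ ¬p3) ∧ ¬(¬p1 ↔ ¬p3)), F ¬p3.
T (((¬p1 ↔ ¬p3) ∨ ¬p3) ∧ ¬(¬p1 ↔ ¬p3)): α-rule — add T ((¬p1 ↔ ¬p3) ∨ ¬p3), T ¬(¬p1 ↔ ¬p3).
T ((¬p1 ↔ ¬p3) ∨ ¬p3): β-rule — branch into T (¬p1 ↔ ¬p3)  //  T ¬p3.
  branch 1 (add T (¬p1 ↔ ¬p3)):
    T ¬(¬p1 ↔ ¬p3): β-rule — branch into T ¬p1, F ¬p3  //  F ¬p1, T ¬p3.
      branch 1.1 (add T ¬p1, F ¬p3):
        T (¬p1 ↔ ¬p3): β-rule — branch into T ¬p1, T ¬p3  //  F ¬p1, F ¬p3.
          branch 1.1.1 (add T ¬p1, T ¬p3):
            × closes — contains both p3 and ¬p3.
          branch 1.1.2 (add F ¬p1, F ¬p3):
            × closes — contains both p1 and ¬p1.
      branch 1.2 (add F ¬p1, T ¬p3):
        × closes — contains both p3 and ¬p3.
  branch 2 (add T ¬p3):
    × closes — contains both p3 and ¬p3.
All 4 branches close.
Every branch closed, so the negation is unsatisfiable and the formula is valid.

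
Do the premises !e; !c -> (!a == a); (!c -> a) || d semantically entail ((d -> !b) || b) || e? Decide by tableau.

Initial set: {!e; (!c -> (!a == a)); ((!c -> a) || d); !(((d -> !b) || b) || e)}.
!(((d -> !b) || b) || e): α-rule — add !((d -> !b) || b), !e.
!((d -> !b) || b): α-rule — add !(d -> !b), !b.
!(d -> !b): α-rule — add d, !!b.
× closes — contains both b and !b.
All 1 branch closes.
Every branch closed, so the premises entail the conclusion.

Yes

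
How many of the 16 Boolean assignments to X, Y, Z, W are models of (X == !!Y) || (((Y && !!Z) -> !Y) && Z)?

10

Initial set: {((X == !!Y) || (((Y && !!Z) -> !Y) && Z))}.
((X == !!Y) || (((Y && !!Z) -> !Y) && Z)): β-rule — branch into (X == !!Y)  //  (((Y && !!Z) -> !Y) && Z).
  branch 1 (add (X == !!Y)):
    (X == !!Y): β-rule — branch into X, !!Y  //  !X, !!!Y.
      branch 1.1 (add X, !!Y):
        !!Y: drop double negation, giving Y.
        ○ open, literals {X=T, Y=T}.
      branch 1.2 (add !X, !!!Y):
        !!!Y: drop double negation, giving !Y.
        ○ open, literals {X=F, Y=F}.
  branch 2 (add (((Y && !!Z) -> !Y) && Z)):
    (((Y && !!Z) -> !Y) && Z): α-rule — add ((Y && !!Z) -> !Y), Z.
    ((Y && !!Z) -> !Y): β-rule — branch into !(Y && !!Z)  //  !Y.
      branch 2.1 (add !(Y && !!Z)):
        !(Y && !!Z): β-rule — branch into !Y  //  !!!Z.
          branch 2.1.1 (add !Y):
            ○ open, literals {Y=F, Z=T}.
          branch 2.1.2 (add !!!Z):
            !!!Z: drop double negation, giving !Z.
            × closes — contains both Z and !Z.
      branch 2.2 (add !Y):
        ○ open, literals {Y=F, Z=T}.
1 branch closed, 4 open.
Each open branch fixes some atoms; the unmentioned ones are free. Counting distinct full assignments: branch {X=T, Y=T} (Z, W) contributes 4 new; branch {X=F, Y=F} (Z, W) contributes 4 new; branch {Y=F, Z=T} (X, W) contributes 2 new; branch {Y=F, Z=T} (X, W) contributes 0 new. Total: 10.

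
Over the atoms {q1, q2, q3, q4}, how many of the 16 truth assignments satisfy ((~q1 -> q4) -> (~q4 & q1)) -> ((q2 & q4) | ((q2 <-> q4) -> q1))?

14

Initial set: {(((~q1 -> q4) -> (~q4 & q1)) -> ((q2 & q4) | ((q2 <-> q4) -> q1)))}.
(((~q1 -> q4) -> (~q4 & q1)) -> ((q2 & q4) | ((q2 <-> q4) -> q1))): β-rule — branch into ~((~q1 -> q4) -> (~q4 & q1))  //  ((q2 & q4) | ((q2 <-> q4) -> q1)).
  branch 1 (add ~((~q1 -> q4) -> (~q4 & q1))):
    ~((~q1 -> q4) -> (~q4 & q1)): α-rule — add (~q1 -> q4), ~(~q4 & q1).
    (~q1 -> q4): β-rule — branch into ~~q1  //  q4.
      branch 1.1 (add ~~q1):
        ~(~q4 & q1): β-rule — branch into ~~q4  //  ~q1.
          branch 1.1.1 (add ~~q4):
            ○ open, literals {q1=T, q4=T}.
          branch 1.1.2 (add ~q1):
            × closes — contains both q1 and ~q1.
      branch 1.2 (add q4):
        ~(~q4 & q1): β-rule — branch into ~~q4  //  ~q1.
          branch 1.2.1 (add ~~q4):
            ○ open, literals {q4=T}.
          branch 1.2.2 (add ~q1):
            ○ open, literals {q1=F, q4=T}.
  branch 2 (add ((q2 & q4) | ((q2 <-> q4) -> q1))):
    ((q2 & q4) | ((q2 <-> q4) -> q1)): β-rule — branch into (q2 & q4)  //  ((q2 <-> q4) -> q1).
      branch 2.1 (add (q2 & q4)):
        (q2 & q4): α-rule — add q2, q4.
        ○ open, literals {q2=T, q4=T}.
      branch 2.2 (add ((q2 <-> q4) -> q1)):
        ((q2 <-> q4) -> q1): β-rule — branch into ~(q2 <-> q4)  //  q1.
          branch 2.2.1 (add ~(q2 <-> q4)):
            ~(q2 <-> q4): β-rule — branch into q2, ~q4  //  ~q2, q4.
              branch 2.2.1.1 (add q2, ~q4):
                ○ open, literals {q2=T, q4=F}.
              branch 2.2.1.2 (add ~q2, q4):
                ○ open, literals {q2=F, q4=T}.
          branch 2.2.2 (add q1):
            ○ open, literals {q1=T}.
1 branch closed, 7 open.
Each open branch fixes some atoms; the unmentioned ones are free. Counting distinct full assignments: branch {q1=T, q4=T} (q2, q3) contributes 4 new; branch {q4=T} (q1, q2, q3) contributes 4 new; branch {q1=F, q4=T} (q2, q3) contributes 0 new; branch {q2=T, q4=T} (q1, q3) contributes 0 new; branch {q2=T, q4=F} (q1, q3) contributes 4 new; branch {q2=F, q4=T} (q1, q3) contributes 0 new; branch {q1=T} (q2, q3, q4) contributes 2 new. Total: 14.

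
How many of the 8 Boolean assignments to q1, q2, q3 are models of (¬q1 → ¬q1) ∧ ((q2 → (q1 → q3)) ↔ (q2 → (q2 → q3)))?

7

Initial set: {((¬q1 → ¬q1) ∧ ((q2 → (q1 → q3)) ↔ (q2 → (q2 → q3))))}.
((¬q1 → ¬q1) ∧ ((q2 → (q1 → q3)) ↔ (q2 → (q2 → q3)))): α-rule — add (¬q1 → ¬q1), ((q2 → (q1 → q3)) ↔ (q2 → (q2 → q3))).
(¬q1 → ¬q1): β-rule — branch into ¬¬q1  //  ¬q1.
  branch 1 (add ¬¬q1):
    ((q2 → (q1 → q3)) ↔ (q2 → (q2 → q3))): β-rule — branch into (q2 → (q1 → q3)), (q2 → (q2 → q3))  //  ¬(q2 → (q1 → q3)), ¬(q2 → (q2 → q3)).
      branch 1.1 (add (q2 → (q1 → q3)), (q2 → (q2 → q3))):
        (q2 → (q1 → q3)): β-rule — branch into ¬q2  //  (q1 → q3).
          branch 1.1.1 (add ¬q2):
            (q2 → (q2 → q3)): β-rule — branch into ¬q2  //  (q2 → q3).
              branch 1.1.1.1 (add ¬q2):
                ○ open, literals {q1=T, q2=F}.
              branch 1.1.1.2 (add (q2 → q3)):
                (q2 → q3): β-rule — branch into ¬q2  //  q3.
                  branch 1.1.1.2.1 (add ¬q2):
                    ○ open, literals {q1=T, q2=F}.
                  branch 1.1.1.2.2 (add q3):
                    ○ open, literals {q1=T, q2=F, q3=T}.
          branch 1.1.2 (add (q1 → q3)):
            (q2 → (q2 → q3)): β-rule — branch into ¬q2  //  (q2 → q3).
              branch 1.1.2.1 (add ¬q2):
                (q1 → q3): β-rule — branch into ¬q1  //  q3.
                  branch 1.1.2.1.1 (add ¬q1):
                    × closes — contains both q1 and ¬q1.
                  branch 1.1.2.1.2 (add q3):
                    ○ open, literals {q1=T, q2=F, q3=T}.
              branch 1.1.2.2 (add (q2 → q3)):
                (q1 → q3): β-rule — branch into ¬q1  //  q3.
                  branch 1.1.2.2.1 (add ¬q1):
                    × closes — contains both q1 and ¬q1.
                  branch 1.1.2.2.2 (add q3):
                    (q2 → q3): β-rule — branch into ¬q2  //  q3.
                      branch 1.1.2.2.2.1 (add ¬q2):
                        ○ open, literals {q1=T, q2=F, q3=T}.
                      branch 1.1.2.2.2.2 (add q3):
                        ○ open, literals {q1=T, q3=T}.
      branch 1.2 (add ¬(q2 → (q1 → q3)), ¬(q2 → (q2 → q3))):
        ¬(q2 → (q1 → q3)): α-rule — add q2, ¬(q1 → q3).
        ¬(q2 → (q2 → q3)): α-rule — add q2, ¬(q2 → q3).
        ¬(q1 → q3): α-rule — add q1, ¬q3.
        ¬(q2 → q3): α-rule — add q2, ¬q3.
        ○ open, literals {q1=T, q2=T, q3=F}.
  branch 2 (add ¬q1):
    ((q2 → (q1 → q3)) ↔ (q2 → (q2 → q3))): β-rule — branch into (q2 → (q1 → q3)), (q2 → (q2 → q3))  //  ¬(q2 → (q1 → q3)), ¬(q2 → (q2 → q3)).
      branch 2.1 (add (q2 → (q1 → q3)), (q2 → (q2 → q3))):
        (q2 → (q1 → q3)): β-rule — branch into ¬q2  //  (q1 → q3).
          branch 2.1.1 (add ¬q2):
            (q2 → (q2 → q3)): β-rule — branch into ¬q2  //  (q2 → q3).
              branch 2.1.1.1 (add ¬q2):
                ○ open, literals {q1=F, q2=F}.
              branch 2.1.1.2 (add (q2 → q3)):
                (q2 → q3): β-rule — branch into ¬q2  //  q3.
                  branch 2.1.1.2.1 (add ¬q2):
                    ○ open, literals {q1=F, q2=F}.
                  branch 2.1.1.2.2 (add q3):
                    ○ open, literals {q1=F, q2=F, q3=T}.
          branch 2.1.2 (add (q1 → q3)):
            (q2 → (q2 → q3)): β-rule — branch into ¬q2  //  (q2 → q3).
              branch 2.1.2.1 (add ¬q2):
                (q1 → q3): β-rule — branch into ¬q1  //  q3.
                  branch 2.1.2.1.1 (add ¬q1):
                    ○ open, literals {q1=F, q2=F}.
                  branch 2.1.2.1.2 (add q3):
                    ○ open, literals {q1=F, q2=F, q3=T}.
              branch 2.1.2.2 (add (q2 → q3)):
                (q1 → q3): β-rule — branch into ¬q1  //  q3.
                  branch 2.1.2.2.1 (add ¬q1):
                    (q2 → q3): β-rule — branch into ¬q2  //  q3.
                      branch 2.1.2.2.1.1 (add ¬q2):
                        ○ open, literals {q1=F, q2=F}.
                      branch 2.1.2.2.1.2 (add q3):
                        ○ open, literals {q1=F, q3=T}.
                  branch 2.1.2.2.2 (add q3):
                    (q2 → q3): β-rule — branch into ¬q2  //  q3.
                      branch 2.1.2.2.2.1 (add ¬q2):
                        ○ open, literals {q1=F, q2=F, q3=T}.
                      branch 2.1.2.2.2.2 (add q3):
                        ○ open, literals {q1=F, q3=T}.
      branch 2.2 (add ¬(q2 → (q1 → q3)), ¬(q2 → (q2 → q3))):
        ¬(q2 → (q1 → q3)): α-rule — add q2, ¬(q1 → q3).
        ¬(q2 → (q2 → q3)): α-rule — add q2, ¬(q2 → q3).
        ¬(q1 → q3): α-rule — add q1, ¬q3.
        × closes — contains both q1 and ¬q1.
3 branches closed, 16 open.
Each open branch fixes some atoms; the unmentioned ones are free. Counting distinct full assignments: branch {q1=T, q2=F} (q3) contributes 2 new; branch {q1=T, q2=F} (q3) contributes 0 new; branch {q1=T, q2=F, q3=T} (none free) contributes 0 new; branch {q1=T, q2=F, q3=T} (none free) contributes 0 new; branch {q1=T, q2=F, q3=T} (none free) contributes 0 new; branch {q1=T, q3=T} (q2) contributes 1 new; branch {q1=T, q2=T, q3=F} (none free) contributes 1 new; branch {q1=F, q2=F} (q3) contributes 2 new; branch {q1=F, q2=F} (q3) contributes 0 new; branch {q1=F, q2=F, q3=T} (none free) contributes 0 new; branch {q1=F, q2=F} (q3) contributes 0 new; branch {q1=F, q2=F, q3=T} (none free) contributes 0 new; branch {q1=F, q2=F} (q3) contributes 0 new; branch {q1=F, q3=T} (q2) contributes 1 new; branch {q1=F, q2=F, q3=T} (none free) contributes 0 new; branch {q1=F, q3=T} (q2) contributes 0 new. Total: 7.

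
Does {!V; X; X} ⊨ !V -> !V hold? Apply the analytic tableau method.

Yes

Initial set: {!V; X; X; !(!V -> !V)}.
!(!V -> !V): α-rule — add !V, !!V.
× closes — contains both V and !V.
All 1 branch closes.
Every branch closed, so the premises entail the conclusion.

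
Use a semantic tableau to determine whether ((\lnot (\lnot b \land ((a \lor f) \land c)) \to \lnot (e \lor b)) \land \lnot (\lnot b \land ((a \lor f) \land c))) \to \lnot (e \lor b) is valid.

Assume the negation and expand:
Initial set: {F (((\lnot (\lnot b \land ((a \lor f) \land c)) \to \lnot (e \lor b)) \land \lnot (\lnot b \land ((a \lor f) \land c))) \to \lnot (e \lor b))}.
F (((\lnot (\lnot b \land ((a \lor f) \land c)) \to \lnot (e \lor b)) \land \lnot (\lnot b \land ((a \lor f) \land c))) \to \lnot (e \lor b)): α-rule — add T ((\lnot (\lnot b \land ((a \lor f) \land c)) \to \lnot (e \lor b)) \land \lnot (\lnot b \land ((a \lor f) \land c))), F \lnot (e \lor b).
T ((\lnot (\lnot b \land ((a \lor f) \land c)) \to \lnot (e \lor b)) \land \lnot (\lnot b \land ((a \lor f) \land c))): α-rule — add T (\lnot (\lnot b \land ((a \lor f) \land c)) \to \lnot (e \lor b)), T \lnot (\lnot b \land ((a \lor f) \land c)).
F \lnot (e \lor b): β-rule — branch into T e  //  T b.
  branch 1 (add T e):
    T (\lnot (\lnot b \land ((a \lor f) \land c)) \to \lnot (e \lor b)): β-rule — branch into F \lnot (\lnot b \land ((a \lor f) \land c))  //  T \lnot (e \lor b).
      branch 1.1 (add F \lnot (\lnot b \land ((a \lor f) \land c))):
        F \lnot (\lnot b \land ((a \lor f) \land c)): α-rule — add T \lnot b, T ((a \lor f) \land c).
        T ((a \lor f) \land c): α-rule — add T (a \lor f), T c.
        T \lnot (\lnot b \land ((a \lor f) \land c)): β-rule — branch into F \lnot b  //  F ((a \lor f) \land c).
          branch 1.1.1 (add F \lnot b):
            × closes — contains both b and \lnot b.
          branch 1.1.2 (add F ((a \lor f) \land c)):
            T (a \lor f): β-rule — branch into T a  //  T f.
              branch 1.1.2.1 (add T a):
                F ((a \lor f) \land c): β-rule — branch into F (a \lor f)  //  F c.
                  branch 1.1.2.1.1 (add F (a \lor f)):
                    F (a \lor f): α-rule — add F a, F f.
                    × closes — contains both a and \lnot a.
                  branch 1.1.2.1.2 (add F c):
                    × closes — contains both c and \lnot c.
              branch 1.1.2.2 (add T f):
                F ((a \lor f) \land c): β-rule — branch into F (a \lor f)  //  F c.
                  branch 1.1.2.2.1 (add F (a \lor f)):
                    F (a \lor f): α-rule — add F a, F f.
                    × closes — contains both f and \lnot f.
                  branch 1.1.2.2.2 (add F c):
                    × closes — contains both c and \lnot c.
      branch 1.2 (add T \lnot (e \lor b)):
        T \lnot (e \lor b): α-rule — add F e, F b.
        × closes — contains both e and \lnot e.
  branch 2 (add T b):
    T (\lnot (\lnot b \land ((a \lor f) \land c)) \to \lnot (e \lor b)): β-rule — branch into F \lnot (\lnot b \land ((a \lor f) \land c))  //  T \lnot (e \lor b).
      branch 2.1 (add F \lnot (\lnot b \land ((a \lor f) \land c))):
        F \lnot (\lnot b \land ((a \lor f) \land c)): α-rule — add T \lnot b, T ((a \lor f) \land c).
        × closes — contains both b and \lnot b.
      branch 2.2 (add T \lnot (e \lor b)):
        T \lnot (e \lor b): α-rule — add F e, F b.
        × closes — contains both b and \lnot b.
All 8 branches close.
Every branch closed, so the negation is unsatisfiable and the formula is valid.

Valid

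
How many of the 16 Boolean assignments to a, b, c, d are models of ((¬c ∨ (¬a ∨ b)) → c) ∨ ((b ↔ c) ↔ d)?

12

Initial set: {(((¬c ∨ (¬a ∨ b)) → c) ∨ ((b ↔ c) ↔ d))}.
(((¬c ∨ (¬a ∨ b)) → c) ∨ ((b ↔ c) ↔ d)): β-rule — branch into ((¬c ∨ (¬a ∨ b)) → c)  //  ((b ↔ c) ↔ d).
  branch 1 (add ((¬c ∨ (¬a ∨ b)) → c)):
    ((¬c ∨ (¬a ∨ b)) → c): β-rule — branch into ¬(¬c ∨ (¬a ∨ b))  //  c.
      branch 1.1 (add ¬(¬c ∨ (¬a ∨ b))):
        ¬(¬c ∨ (¬a ∨ b)): α-rule — add ¬¬c, ¬(¬a ∨ b).
        ¬(¬a ∨ b): α-rule — add ¬¬a, ¬b.
        ○ open, literals {a=true, b=false, c=true}.
      branch 1.2 (add c):
        ○ open, literals {c=true}.
  branch 2 (add ((b ↔ c) ↔ d)):
    ((b ↔ c) ↔ d): β-rule — branch into (b ↔ c), d  //  ¬(b ↔ c), ¬d.
      branch 2.1 (add (b ↔ c), d):
        (b ↔ c): β-rule — branch into b, c  //  ¬b, ¬c.
          branch 2.1.1 (add b, c):
            ○ open, literals {b=true, c=true, d=true}.
          branch 2.1.2 (add ¬b, ¬c):
            ○ open, literals {b=false, c=false, d=true}.
      branch 2.2 (add ¬(b ↔ c), ¬d):
        ¬(b ↔ c): β-rule — branch into b, ¬c  //  ¬b, c.
          branch 2.2.1 (add b, ¬c):
            ○ open, literals {b=true, c=false, d=false}.
          branch 2.2.2 (add ¬b, c):
            ○ open, literals {b=false, c=true, d=false}.
0 branches closed, 6 open.
Each open branch fixes some atoms; the unmentioned ones are free. Counting distinct full assignments: branch {a=true, b=false, c=true} (d) contributes 2 new; branch {c=true} (a, b, d) contributes 6 new; branch {b=true, c=true, d=true} (a) contributes 0 new; branch {b=false, c=false, d=true} (a) contributes 2 new; branch {b=true, c=false, d=false} (a) contributes 2 new; branch {b=false, c=true, d=false} (a) contributes 0 new. Total: 12.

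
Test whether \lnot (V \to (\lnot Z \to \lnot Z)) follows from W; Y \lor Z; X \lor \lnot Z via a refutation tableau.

No

Initial set: {T W; T (Y \lor Z); T (X \lor \lnot Z); F \lnot (V \to (\lnot Z \to \lnot Z))}.
T (Y \lor Z): β-rule — branch into T Y  //  T Z.
  branch 1 (add T Y):
    T (X \lor \lnot Z): β-rule — branch into T X  //  T \lnot Z.
      branch 1.1 (add T X):
        F \lnot (V \to (\lnot Z \to \lnot Z)): β-rule — branch into F V  //  T (\lnot Z \to \lnot Z).
          branch 1.1.1 (add F V):
            ○ open, literals {V=F, W=T, X=T, Y=T}.
          branch 1.1.2 (add T (\lnot Z \to \lnot Z)):
            T (\lnot Z \to \lnot Z): β-rule — branch into F \lnot Z  //  T \lnot Z.
              branch 1.1.2.1 (add F \lnot Z):
                ○ open, literals {W=T, X=T, Y=T, Z=T}.
              branch 1.1.2.2 (add T \lnot Z):
                ○ open, literals {W=T, X=T, Y=T, Z=F}.
      branch 1.2 (add T \lnot Z):
        F \lnot (V \to (\lnot Z \to \lnot Z)): β-rule — branch into F V  //  T (\lnot Z \to \lnot Z).
          branch 1.2.1 (add F V):
            ○ open, literals {V=F, W=T, Y=T, Z=F}.
          branch 1.2.2 (add T (\lnot Z \to \lnot Z)):
            T (\lnot Z \to \lnot Z): β-rule — branch into F \lnot Z  //  T \lnot Z.
              branch 1.2.2.1 (add F \lnot Z):
                × closes — contains both Z and \lnot Z.
              branch 1.2.2.2 (add T \lnot Z):
                ○ open, literals {W=T, Y=T, Z=F}.
  branch 2 (add T Z):
    T (X \lor \lnot Z): β-rule — branch into T X  //  T \lnot Z.
      branch 2.1 (add T X):
        F \lnot (V \to (\lnot Z \to \lnot Z)): β-rule — branch into F V  //  T (\lnot Z \to \lnot Z).
          branch 2.1.1 (add F V):
            ○ open, literals {V=F, W=T, X=T, Z=T}.
          branch 2.1.2 (add T (\lnot Z \to \lnot Z)):
            T (\lnot Z \to \lnot Z): β-rule — branch into F \lnot Z  //  T \lnot Z.
              branch 2.1.2.1 (add F \lnot Z):
                ○ open, literals {W=T, X=T, Z=T}.
              branch 2.1.2.2 (add T \lnot Z):
                × closes — contains both Z and \lnot Z.
      branch 2.2 (add T \lnot Z):
        × closes — contains both Z and \lnot Z.
3 branches closed, 7 open.
An open branch gives a countermodel: V=F, W=T, X=T, Y=T (unmentioned atoms arbitrary); the premises hold there but the conclusion fails.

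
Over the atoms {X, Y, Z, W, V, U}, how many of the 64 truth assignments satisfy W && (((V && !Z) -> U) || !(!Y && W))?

Initial set: {(W && (((V && !Z) -> U) || !(!Y && W)))}.
(W && (((V && !Z) -> U) || !(!Y && W))): α-rule — add W, (((V && !Z) -> U) || !(!Y && W)).
(((V && !Z) -> U) || !(!Y && W)): β-rule — branch into ((V && !Z) -> U)  //  !(!Y && W).
  branch 1 (add ((V && !Z) -> U)):
    ((V && !Z) -> U): β-rule — branch into !(V && !Z)  //  U.
      branch 1.1 (add !(V && !Z)):
        !(V && !Z): β-rule — branch into !V  //  !!Z.
          branch 1.1.1 (add !V):
            ○ open, literals {V=0, W=1}.
          branch 1.1.2 (add !!Z):
            ○ open, literals {W=1, Z=1}.
      branch 1.2 (add U):
        ○ open, literals {U=1, W=1}.
  branch 2 (add !(!Y && W)):
    !(!Y && W): β-rule — branch into !!Y  //  !W.
      branch 2.1 (add !!Y):
        ○ open, literals {W=1, Y=1}.
      branch 2.2 (add !W):
        × closes — contains both W and !W.
1 branch closed, 4 open.
Each open branch fixes some atoms; the unmentioned ones are free. Counting distinct full assignments: branch {V=0, W=1} (X, Y, Z, U) contributes 16 new; branch {W=1, Z=1} (X, Y, V, U) contributes 8 new; branch {U=1, W=1} (X, Y, Z, V) contributes 4 new; branch {W=1, Y=1} (X, Z, V, U) contributes 2 new. Total: 30.

30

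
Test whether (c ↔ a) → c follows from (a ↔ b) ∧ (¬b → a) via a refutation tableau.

Yes

Initial set: {((a ↔ b) ∧ (¬b → a)); ¬((c ↔ a) → c)}.
((a ↔ b) ∧ (¬b → a)): α-rule — add (a ↔ b), (¬b → a).
¬((c ↔ a) → c): α-rule — add (c ↔ a), ¬c.
(a ↔ b): β-rule — branch into a, b  //  ¬a, ¬b.
  branch 1 (add a, b):
    (¬b → a): β-rule — branch into ¬¬b  //  a.
      branch 1.1 (add ¬¬b):
        (c ↔ a): β-rule — branch into c, a  //  ¬c, ¬a.
          branch 1.1.1 (add c, a):
            × closes — contains both c and ¬c.
          branch 1.1.2 (add ¬c, ¬a):
            × closes — contains both a and ¬a.
      branch 1.2 (add a):
        (c ↔ a): β-rule — branch into c, a  //  ¬c, ¬a.
          branch 1.2.1 (add c, a):
            × closes — contains both c and ¬c.
          branch 1.2.2 (add ¬c, ¬a):
            × closes — contains both a and ¬a.
  branch 2 (add ¬a, ¬b):
    (¬b → a): β-rule — branch into ¬¬b  //  a.
      branch 2.1 (add ¬¬b):
        × closes — contains both b and ¬b.
      branch 2.2 (add a):
        × closes — contains both a and ¬a.
All 6 branches close.
Every branch closed, so the premises entail the conclusion.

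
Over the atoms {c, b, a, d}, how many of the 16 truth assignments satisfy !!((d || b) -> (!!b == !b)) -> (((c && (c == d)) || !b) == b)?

Initial set: {(!!((d || b) -> (!!b == !b)) -> (((c && (c == d)) || !b) == b))}.
(!!((d || b) -> (!!b == !b)) -> (((c && (c == d)) || !b) == b)): β-rule — branch into !!!((d || b) -> (!!b == !b))  //  (((c && (c == d)) || !b) == b).
  branch 1 (add !!!((d || b) -> (!!b == !b))):
    !!!((d || b) -> (!!b == !b)): drop double negation, giving !((d || b) -> (!!b == !b)).
    !((d || b) -> (!!b == !b)): α-rule — add (d || b), !(!!b == !b).
    (d || b): β-rule — branch into d  //  b.
      branch 1.1 (add d):
        !(!!b == !b): β-rule — branch into !!b, !!b  //  !!!b, !b.
          branch 1.1.1 (add !!b, !!b):
            !!b: drop double negation, giving b.
            ○ open, literals {b=1, d=1}.
          branch 1.1.2 (add !!!b, !b):
            !!!b: drop double negation, giving !b.
            ○ open, literals {b=0, d=1}.
      branch 1.2 (add b):
        !(!!b == !b): β-rule — branch into !!b, !!b  //  !!!b, !b.
          branch 1.2.1 (add !!b, !!b):
            !!b: drop double negation, giving b.
            ○ open, literals {b=1}.
          branch 1.2.2 (add !!!b, !b):
            × closes — contains both b and !b.
  branch 2 (add (((c && (c == d)) || !b) == b)):
    (((c && (c == d)) || !b) == b): β-rule — branch into ((c && (c == d)) || !b), b  //  !((c && (c == d)) || !b), !b.
      branch 2.1 (add ((c && (c == d)) || !b), b):
        ((c && (c == d)) || !b): β-rule — branch into (c && (c == d))  //  !b.
          branch 2.1.1 (add (c && (c == d))):
            (c && (c == d)): α-rule — add c, (c == d).
            (c == d): β-rule — branch into c, d  //  !c, !d.
              branch 2.1.1.1 (add c, d):
                ○ open, literals {b=1, c=1, d=1}.
              branch 2.1.1.2 (add !c, !d):
                × closes — contains both c and !c.
          branch 2.1.2 (add !b):
            × closes — contains both b and !b.
      branch 2.2 (add !((c && (c == d)) || !b), !b):
        !((c && (c == d)) || !b): α-rule — add !(c && (c == d)), !!b.
        × closes — contains both b and !b.
4 branches closed, 4 open.
Each open branch fixes some atoms; the unmentioned ones are free. Counting distinct full assignments: branch {b=1, d=1} (c, a) contributes 4 new; branch {b=0, d=1} (c, a) contributes 4 new; branch {b=1} (c, a, d) contributes 4 new; branch {b=1, c=1, d=1} (a) contributes 0 new. Total: 12.

12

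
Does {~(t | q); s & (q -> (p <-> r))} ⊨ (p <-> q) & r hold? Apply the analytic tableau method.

No

Initial set: {~(t | q); (s & (q -> (p <-> r))); ~((p <-> q) & r)}.
~(t | q): α-rule — add ~t, ~q.
(s & (q -> (p <-> r))): α-rule — add s, (q -> (p <-> r)).
~((p <-> q) & r): β-rule — branch into ~(p <-> q)  //  ~r.
  branch 1 (add ~(p <-> q)):
    (q -> (p <-> r)): β-rule — branch into ~q  //  (p <-> r).
      branch 1.1 (add ~q):
        ~(p <-> q): β-rule — branch into p, ~q  //  ~p, q.
          branch 1.1.1 (add p, ~q):
            ○ open, literals {p=T, q=F, s=T, t=F}.
          branch 1.1.2 (add ~p, q):
            × closes — contains both q and ~q.
      branch 1.2 (add (p <-> r)):
        ~(p <-> q): β-rule — branch into p, ~q  //  ~p, q.
          branch 1.2.1 (add p, ~q):
            (p <-> r): β-rule — branch into p, r  //  ~p, ~r.
              branch 1.2.1.1 (add p, r):
                ○ open, literals {p=T, q=F, r=T, s=T, t=F}.
              branch 1.2.1.2 (add ~p, ~r):
                × closes — contains both p and ~p.
          branch 1.2.2 (add ~p, q):
            × closes — contains both q and ~q.
  branch 2 (add ~r):
    (q -> (p <-> r)): β-rule — branch into ~q  //  (p <-> r).
      branch 2.1 (add ~q):
        ○ open, literals {q=F, r=F, s=T, t=F}.
      branch 2.2 (add (p <-> r)):
        (p <-> r): β-rule — branch into p, r  //  ~p, ~r.
          branch 2.2.1 (add p, r):
            × closes — contains both r and ~r.
          branch 2.2.2 (add ~p, ~r):
            ○ open, literals {p=F, q=F, r=F, s=T, t=F}.
4 branches closed, 4 open.
An open branch gives a countermodel: p=T, q=F, s=T, t=F (unmentioned atoms arbitrary); the premises hold there but the conclusion fails.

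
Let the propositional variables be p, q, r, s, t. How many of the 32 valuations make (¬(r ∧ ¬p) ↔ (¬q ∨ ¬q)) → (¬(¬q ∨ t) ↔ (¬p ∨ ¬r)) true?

Initial set: {T ((¬(r ∧ ¬p) ↔ (¬q ∨ ¬q)) → (¬(¬q ∨ t) ↔ (¬p ∨ ¬r)))}.
T ((¬(r ∧ ¬p) ↔ (¬q ∨ ¬q)) → (¬(¬q ∨ t) ↔ (¬p ∨ ¬r))): β-rule — branch into F (¬(r ∧ ¬p) ↔ (¬q ∨ ¬q))  //  T (¬(¬q ∨ t) ↔ (¬p ∨ ¬r)).
  branch 1 (add F (¬(r ∧ ¬p) ↔ (¬q ∨ ¬q))):
    F (¬(r ∧ ¬p) ↔ (¬q ∨ ¬q)): β-rule — branch into T ¬(r ∧ ¬p), F (¬q ∨ ¬q)  //  F ¬(r ∧ ¬p), T (¬q ∨ ¬q).
      branch 1.1 (add T ¬(r ∧ ¬p), F (¬q ∨ ¬q)):
        F (¬q ∨ ¬q): α-rule — add F ¬q, F ¬q.
        T ¬(r ∧ ¬p): β-rule — branch into F r  //  F ¬p.
          branch 1.1.1 (add F r):
            ○ open, literals {q=1, r=0}.
          branch 1.1.2 (add F ¬p):
            ○ open, literals {p=1, q=1}.
      branch 1.2 (add F ¬(r ∧ ¬p), T (¬q ∨ ¬q)):
        F ¬(r ∧ ¬p): α-rule — add T r, T ¬p.
        T (¬q ∨ ¬q): β-rule — branch into T ¬q  //  T ¬q.
          branch 1.2.1 (add T ¬q):
            ○ open, literals {p=0, q=0, r=1}.
          branch 1.2.2 (add T ¬q):
            ○ open, literals {p=0, q=0, r=1}.
  branch 2 (add T (¬(¬q ∨ t) ↔ (¬p ∨ ¬r))):
    T (¬(¬q ∨ t) ↔ (¬p ∨ ¬r)): β-rule — branch into T ¬(¬q ∨ t), T (¬p ∨ ¬r)  //  F ¬(¬q ∨ t), F (¬p ∨ ¬r).
      branch 2.1 (add T ¬(¬q ∨ t), T (¬p ∨ ¬r)):
        T ¬(¬q ∨ t): α-rule — add F ¬q, F t.
        T (¬p ∨ ¬r): β-rule — branch into T ¬p  //  T ¬r.
          branch 2.1.1 (add T ¬p):
            ○ open, literals {p=0, q=1, t=0}.
          branch 2.1.2 (add T ¬r):
            ○ open, literals {q=1, r=0, t=0}.
      branch 2.2 (add F ¬(¬q ∨ t), F (¬p ∨ ¬r)):
        F (¬p ∨ ¬r): α-rule — add F ¬p, F ¬r.
        F ¬(¬q ∨ t): β-rule — branch into T ¬q  //  T t.
          branch 2.2.1 (add T ¬q):
            ○ open, literals {p=1, q=0, r=1}.
          branch 2.2.2 (add T t):
            ○ open, literals {p=1, r=1, t=1}.
0 branches closed, 8 open.
Each open branch fixes some atoms; the unmentioned ones are free. Counting distinct full assignments: branch {q=1, r=0} (p, s, t) contributes 8 new; branch {p=1, q=1} (r, s, t) contributes 4 new; branch {p=0, q=0, r=1} (s, t) contributes 4 new; branch {p=0, q=0, r=1} (s, t) contributes 0 new; branch {p=0, q=1, t=0} (r, s) contributes 2 new; branch {q=1, r=0, t=0} (p, s) contributes 0 new; branch {p=1, q=0, r=1} (s, t) contributes 4 new; branch {p=1, r=1, t=1} (q, s) contributes 0 new. Total: 22.

22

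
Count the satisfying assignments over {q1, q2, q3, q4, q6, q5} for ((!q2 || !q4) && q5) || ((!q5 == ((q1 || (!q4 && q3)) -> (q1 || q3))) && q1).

40

Initial set: {T (((!q2 || !q4) && q5) || ((!q5 == ((q1 || (!q4 && q3)) -> (q1 || q3))) && q1))}.
T (((!q2 || !q4) && q5) || ((!q5 == ((q1 || (!q4 && q3)) -> (q1 || q3))) && q1)): β-rule — branch into T ((!q2 || !q4) && q5)  //  T ((!q5 == ((q1 || (!q4 && q3)) -> (q1 || q3))) && q1).
  branch 1 (add T ((!q2 || !q4) && q5)):
    T ((!q2 || !q4) && q5): α-rule — add T (!q2 || !q4), T q5.
    T (!q2 || !q4): β-rule — branch into T !q2  //  T !q4.
      branch 1.1 (add T !q2):
        ○ open, literals {q2=false, q5=true}.
      branch 1.2 (add T !q4):
        ○ open, literals {q4=false, q5=true}.
  branch 2 (add T ((!q5 == ((q1 || (!q4 && q3)) -> (q1 || q3))) && q1)):
    T ((!q5 == ((q1 || (!q4 && q3)) -> (q1 || q3))) && q1): α-rule — add T (!q5 == ((q1 || (!q4 && q3)) -> (q1 || q3))), T q1.
    T (!q5 == ((q1 || (!q4 && q3)) -> (q1 || q3))): β-rule — branch into T !q5, T ((q1 || (!q4 && q3)) -> (q1 || q3))  //  F !q5, F ((q1 || (!q4 && q3)) -> (q1 || q3)).
      branch 2.1 (add T !q5, T ((q1 || (!q4 && q3)) -> (q1 || q3))):
        T ((q1 || (!q4 && q3)) -> (q1 || q3)): β-rule — branch into F (q1 || (!q4 && q3))  //  T (q1 || q3).
          branch 2.1.1 (add F (q1 || (!q4 && q3))):
            F (q1 || (!q4 && q3)): α-rule — add F q1, F (!q4 && q3).
            × closes — contains both q1 and !q1.
          branch 2.1.2 (add T (q1 || q3)):
            T (q1 || q3): β-rule — branch into T q1  //  T q3.
              branch 2.1.2.1 (add T q1):
                ○ open, literals {q1=true, q5=false}.
              branch 2.1.2.2 (add T q3):
                ○ open, literals {q1=true, q3=true, q5=false}.
      branch 2.2 (add F !q5, F ((q1 || (!q4 && q3)) -> (q1 || q3))):
        F ((q1 || (!q4 && q3)) -> (q1 || q3)): α-rule — add T (q1 || (!q4 && q3)), F (q1 || q3).
        F (q1 || q3): α-rule — add F q1, F q3.
        × closes — contains both q1 and !q1.
2 branches closed, 4 open.
Each open branch fixes some atoms; the unmentioned ones are free. Counting distinct full assignments: branch {q2=false, q5=true} (q1, q3, q4, q6) contributes 16 new; branch {q4=false, q5=true} (q1, q2, q3, q6) contributes 8 new; branch {q1=true, q5=false} (q2, q3, q4, q6) contributes 16 new; branch {q1=true, q3=true, q5=false} (q2, q4, q6) contributes 0 new. Total: 40.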